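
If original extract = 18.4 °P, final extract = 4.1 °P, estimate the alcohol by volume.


SG = 259/(259 − P);  ABV = (OG − FG)·131.25
OG = 259/(259 − 18.4) = 1.0765
FG = 259/(259 − 4.1) = 1.0161
ABV = (1.0765 − 1.0161)·131.25

7.9263 % ABV


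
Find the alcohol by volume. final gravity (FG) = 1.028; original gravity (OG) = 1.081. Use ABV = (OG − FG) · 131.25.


ABV = (1.081 − 1.028) · 131.25

6.9562 % ABV


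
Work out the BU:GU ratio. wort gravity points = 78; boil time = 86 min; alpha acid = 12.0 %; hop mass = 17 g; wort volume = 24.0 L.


U = 1.65·0.000125^(GP/1000)·(1−e^(−0.04t))/4.15;  IBU = (α/100)·m·U·1000/V;  BU:GU = IBU/GP
U = 1.65·0.000125^(78/1000)·(1−e^(−0.04·86))/4.15 = 0.1909
IBU = (12.0/100)·17·0.1909·1000/24.0 = 16.2278
BU:GU = 16.2278/78

0.2080


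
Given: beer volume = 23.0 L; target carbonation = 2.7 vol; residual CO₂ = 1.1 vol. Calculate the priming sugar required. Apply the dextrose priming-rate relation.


sugar = (target − residual)·4.0·V
sugar = (2.7 − 1.1)·4.0·23.0

147.2000 g


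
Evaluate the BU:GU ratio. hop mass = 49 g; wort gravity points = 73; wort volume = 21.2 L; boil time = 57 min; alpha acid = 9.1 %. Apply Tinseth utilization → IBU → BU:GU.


U = 1.65·0.000125^(GP/1000)·(1−e^(−0.04t))/4.15;  IBU = (α/100)·m·U·1000/V;  BU:GU = IBU/GP
U = 1.65·0.000125^(73/1000)·(1−e^(−0.04·57))/4.15 = 0.1852
IBU = (9.1/100)·49·0.1852·1000/21.2 = 38.9539
BU:GU = 38.9539/73

0.5336


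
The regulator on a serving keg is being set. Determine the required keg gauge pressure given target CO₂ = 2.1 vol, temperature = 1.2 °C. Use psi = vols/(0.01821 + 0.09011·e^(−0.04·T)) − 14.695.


psi = 2.1/(0.01821 + 0.09011·e^(−0.04·1.2)) − 14.695

5.4785 psi


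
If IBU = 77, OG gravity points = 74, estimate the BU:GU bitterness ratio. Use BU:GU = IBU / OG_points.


BU:GU = 77 / 74

1.0405


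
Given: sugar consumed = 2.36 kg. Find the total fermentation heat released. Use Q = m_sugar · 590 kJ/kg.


Q = 2.36 · 590

1392.4000 kJ


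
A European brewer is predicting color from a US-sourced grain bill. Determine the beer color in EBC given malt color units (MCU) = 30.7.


SRM = 1.4922·MCU^0.6859;  EBC = SRM·1.97
SRM = 1.4922·30.7^0.6859 = 15.6263
EBC = 15.6263·1.97

30.7837 EBC


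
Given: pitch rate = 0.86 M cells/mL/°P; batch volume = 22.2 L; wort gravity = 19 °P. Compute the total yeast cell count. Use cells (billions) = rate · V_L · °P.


cells = 0.86 · 22.2 · 19

362.7480 billion cells


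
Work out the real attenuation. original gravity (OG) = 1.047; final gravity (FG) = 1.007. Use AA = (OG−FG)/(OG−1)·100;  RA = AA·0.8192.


AA = (1.047 − 1.007)/(1.047 − 1)·100 = 85.1064
RA = 85.1064·0.8192

69.7191 %


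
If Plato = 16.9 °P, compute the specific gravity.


SG = 259/(259 − P)
SG = 259/(259 − 16.9)

1.0698


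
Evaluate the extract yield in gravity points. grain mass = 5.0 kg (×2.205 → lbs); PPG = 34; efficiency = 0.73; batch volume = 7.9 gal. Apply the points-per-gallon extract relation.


points = lbs × PPG × eff / vol
lbs = 5.0 × 2.205 = 11.0250
points = 11.0250 × 34 × 0.73 / 7.9

34.6380 points


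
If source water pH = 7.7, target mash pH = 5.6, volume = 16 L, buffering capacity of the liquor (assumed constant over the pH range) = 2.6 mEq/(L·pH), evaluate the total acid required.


acid = buffering capacity · (pH_source − pH_target) · V
acid = 2.6 · (7.7 − 5.6) · 16

87.3600 mEq


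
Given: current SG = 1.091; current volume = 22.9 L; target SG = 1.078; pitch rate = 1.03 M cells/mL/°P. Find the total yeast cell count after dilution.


V_w = V·((SG_c−1)/(SG_t−1)−1);  °P = 259 − 259/SG_t;  cells = rate·(V+V_w)·°P
V_w = 22.9·((1.091−1)/(1.078−1)−1) = 3.8167
V_final = 22.9 + 3.8167 = 26.7167
°P = 259 − 259/1.078 = 18.7403
cells = 1.03·26.7167·18.7403

515.6976 billion cells


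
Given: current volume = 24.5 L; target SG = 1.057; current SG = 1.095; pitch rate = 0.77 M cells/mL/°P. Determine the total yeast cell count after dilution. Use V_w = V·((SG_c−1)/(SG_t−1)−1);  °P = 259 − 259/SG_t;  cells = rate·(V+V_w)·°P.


V_w = 24.5·((1.095−1)/(1.057−1)−1) = 16.3333
V_final = 24.5 + 16.3333 = 40.8333
°P = 259 − 259/1.057 = 13.9669
cells = 0.77·40.8333·13.9669

439.1422 billion cells


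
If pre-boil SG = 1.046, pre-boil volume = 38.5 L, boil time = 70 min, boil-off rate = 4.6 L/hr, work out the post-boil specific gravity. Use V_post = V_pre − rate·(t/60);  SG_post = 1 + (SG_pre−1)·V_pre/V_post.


V_post = 38.5 − 4.6·(70/60) = 33.1333
SG_post = 1 + (1.046 − 1)·38.5/33.1333

1.0535


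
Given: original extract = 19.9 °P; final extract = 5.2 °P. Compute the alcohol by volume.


SG = 259/(259 − P);  ABV = (OG − FG)·131.25
OG = 259/(259 − 19.9) = 1.0832
FG = 259/(259 − 5.2) = 1.0205
ABV = (1.0832 − 1.0205)·131.25

8.2347 % ABV


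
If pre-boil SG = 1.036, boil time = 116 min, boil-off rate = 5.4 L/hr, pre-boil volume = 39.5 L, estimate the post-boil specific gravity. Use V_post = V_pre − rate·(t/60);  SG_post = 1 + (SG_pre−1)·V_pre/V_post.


V_post = 39.5 − 5.4·(116/60) = 29.0600
SG_post = 1 + (1.036 − 1)·39.5/29.0600

1.0489


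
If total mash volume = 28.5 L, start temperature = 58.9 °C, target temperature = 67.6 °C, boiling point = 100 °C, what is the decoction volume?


V_dec = V_total·(T_target − T_start)/(T_boil − T_start)
V_dec = 28.5·(67.6 − 58.9)/(100 − 58.9)

6.0328 L


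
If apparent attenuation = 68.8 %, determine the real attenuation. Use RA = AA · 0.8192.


RA = 68.8 · 0.8192

56.3610 %


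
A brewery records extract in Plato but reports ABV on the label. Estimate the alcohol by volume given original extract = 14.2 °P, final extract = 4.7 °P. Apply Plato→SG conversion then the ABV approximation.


SG = 259/(259 − P);  ABV = (OG − FG)·131.25
OG = 259/(259 − 14.2) = 1.0580
FG = 259/(259 − 4.7) = 1.0185
ABV = (1.0580 − 1.0185)·131.25

5.1876 % ABV


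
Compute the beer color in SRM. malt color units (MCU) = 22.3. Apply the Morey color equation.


SRM = 1.4922 · MCU^0.6859
SRM = 1.4922 · 22.3^0.6859

12.5496 SRM


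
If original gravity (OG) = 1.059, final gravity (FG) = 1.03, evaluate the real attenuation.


AA = (OG−FG)/(OG−1)·100;  RA = AA·0.8192
AA = (1.059 − 1.03)/(1.059 − 1)·100 = 49.1525
RA = 49.1525·0.8192

40.2658 %


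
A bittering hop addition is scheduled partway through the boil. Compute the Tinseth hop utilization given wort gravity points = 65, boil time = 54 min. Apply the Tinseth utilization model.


U = 1.65·0.000125^(GP/1000) · (1 − e^(−0.04·t))/4.15
bigness = 1.65·0.000125^(65/1000) = 0.9200
boil_factor = (1 − e^(−0.04·54))/4.15 = 0.2132
U = 0.9200 · 0.2132

0.1961


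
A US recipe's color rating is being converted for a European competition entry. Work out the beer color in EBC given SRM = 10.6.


EBC = SRM · 1.97
EBC = 10.6 · 1.97

20.8820 EBC


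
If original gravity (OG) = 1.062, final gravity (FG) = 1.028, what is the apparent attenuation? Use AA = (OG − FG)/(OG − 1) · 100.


AA = (1.062 − 1.028)/(1.062 − 1) · 100

54.8387 %


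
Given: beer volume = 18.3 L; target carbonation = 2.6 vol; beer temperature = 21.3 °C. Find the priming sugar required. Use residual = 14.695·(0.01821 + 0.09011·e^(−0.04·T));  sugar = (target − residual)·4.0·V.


residual = 14.695·(0.01821 + 0.09011·e^(−0.04·21.3)) = 0.8324
sugar = (2.6 − 0.8324)·4.0·18.3

129.3859 g


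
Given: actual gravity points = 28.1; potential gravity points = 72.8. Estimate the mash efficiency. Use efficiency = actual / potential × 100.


efficiency = 28.1 / 72.8 × 100

38.5989 %


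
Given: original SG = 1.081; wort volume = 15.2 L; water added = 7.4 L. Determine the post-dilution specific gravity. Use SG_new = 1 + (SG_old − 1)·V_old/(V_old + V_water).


pts = (1.081 − 1)·1000·15.2/(15.2 + 7.4) = 54.4779
SG_new = 1 + 54.4779/1000

1.0545


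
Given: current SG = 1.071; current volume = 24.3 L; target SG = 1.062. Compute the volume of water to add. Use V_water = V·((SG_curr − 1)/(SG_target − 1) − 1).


V_water = 24.3·((1.071 − 1)/(1.062 − 1) − 1)

3.5274 L


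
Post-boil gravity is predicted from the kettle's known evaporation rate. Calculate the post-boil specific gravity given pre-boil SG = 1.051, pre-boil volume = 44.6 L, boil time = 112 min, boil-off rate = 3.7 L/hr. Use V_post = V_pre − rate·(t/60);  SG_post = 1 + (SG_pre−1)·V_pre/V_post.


V_post = 44.6 − 3.7·(112/60) = 37.6933
SG_post = 1 + (1.051 − 1)·44.6/37.6933

1.0603


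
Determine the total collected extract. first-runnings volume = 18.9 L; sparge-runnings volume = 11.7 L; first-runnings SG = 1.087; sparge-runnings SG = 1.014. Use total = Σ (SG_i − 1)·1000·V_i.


first = (1.087 − 1)·1000·18.9 = 1644.3000
sparge = (1.014 − 1)·1000·11.7 = 163.8000
total = 1644.3000 + 163.8000

1808.1000 gravity·L


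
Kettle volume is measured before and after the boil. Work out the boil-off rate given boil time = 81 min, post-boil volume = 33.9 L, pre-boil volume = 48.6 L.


rate = (V_pre − V_post) / (t_min/60)
rate = (48.6 − 33.9) / (81/60)

10.8889 L/hr


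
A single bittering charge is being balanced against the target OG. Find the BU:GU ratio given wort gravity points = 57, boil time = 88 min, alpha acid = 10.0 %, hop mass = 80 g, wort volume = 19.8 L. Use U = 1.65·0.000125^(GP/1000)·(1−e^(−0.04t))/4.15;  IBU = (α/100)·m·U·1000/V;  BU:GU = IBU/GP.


U = 1.65·0.000125^(57/1000)·(1−e^(−0.04·88))/4.15 = 0.2312
IBU = (10.0/100)·80·0.2312·1000/19.8 = 93.3976
BU:GU = 93.3976/57

1.6386


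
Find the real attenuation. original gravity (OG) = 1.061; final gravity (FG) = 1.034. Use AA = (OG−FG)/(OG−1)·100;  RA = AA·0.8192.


AA = (1.061 − 1.034)/(1.061 − 1)·100 = 44.2623
RA = 44.2623·0.8192

36.2597 %


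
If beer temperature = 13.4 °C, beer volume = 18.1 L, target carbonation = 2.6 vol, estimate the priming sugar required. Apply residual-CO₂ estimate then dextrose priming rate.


residual = 14.695·(0.01821 + 0.09011·e^(−0.04·T));  sugar = (target − residual)·4.0·V
residual = 14.695·(0.01821 + 0.09011·e^(−0.04·13.4)) = 1.0423
sugar = (2.6 − 1.0423)·4.0·18.1

112.7743 g


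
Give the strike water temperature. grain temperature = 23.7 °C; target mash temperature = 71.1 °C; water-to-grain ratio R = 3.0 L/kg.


T_strike = (0.41/R)·(T_mash − T_grain) + T_mash
T_strike = (0.41/3.0)·(71.1 − 23.7) + 71.1

77.5780 °C


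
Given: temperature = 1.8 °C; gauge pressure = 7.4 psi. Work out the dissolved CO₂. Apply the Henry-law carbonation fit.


vols = (P + 14.695)·(0.01821 + 0.09011·e^(−0.04·T))
vols = (7.4 + 14.695)·(0.01821 + 0.09011·e^(−0.04·1.8))

2.2550 volumes


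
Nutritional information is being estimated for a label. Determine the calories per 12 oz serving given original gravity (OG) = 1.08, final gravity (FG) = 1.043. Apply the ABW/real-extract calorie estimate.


ABW = (OG−FG)·131.25·0.79/FG;  °P = 259 − 259/SG (for OG→OE and FG→AE);  RE = 0.1808·OE + 0.8192·AE;  Cal = (6.9·ABW + 4·(RE−0.1))·FG·3.55
ABW = (1.08 − 1.043)·131.25·0.79/1.043 = 3.6783
OE = 259 − 259/1.08 = 19.1852 °P
AE = 259 − 259/1.043 = 10.6779 °P
RE = 0.1808·19.1852 + 0.8192·10.6779 = 12.2160 °P
Cal = (6.9·3.6783 + 4·(12.2160−0.1))·1.043·3.55

273.4184 kcal


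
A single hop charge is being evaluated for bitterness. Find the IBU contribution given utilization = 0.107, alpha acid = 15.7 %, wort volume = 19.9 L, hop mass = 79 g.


IBU = (α/100)·mass·U·1000 / V
IBU = (15.7/100)·79·0.107·1000 / 19.9

66.6895 IBU


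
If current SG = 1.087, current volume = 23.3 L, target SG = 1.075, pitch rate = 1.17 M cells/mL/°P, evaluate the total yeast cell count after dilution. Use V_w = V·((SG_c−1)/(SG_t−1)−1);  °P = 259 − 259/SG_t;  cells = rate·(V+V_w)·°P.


V_w = 23.3·((1.087−1)/(1.075−1)−1) = 3.7280
V_final = 23.3 + 3.7280 = 27.0280
°P = 259 − 259/1.075 = 18.0698
cells = 1.17·27.0280·18.0698

571.4159 billion cells


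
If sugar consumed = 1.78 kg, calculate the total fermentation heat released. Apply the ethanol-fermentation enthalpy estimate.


Q = m_sugar · 590 kJ/kg
Q = 1.78 · 590

1050.2000 kJ


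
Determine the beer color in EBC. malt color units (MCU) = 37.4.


SRM = 1.4922·MCU^0.6859;  EBC = SRM·1.97
SRM = 1.4922·37.4^0.6859 = 17.8920
EBC = 17.8920·1.97

35.2473 EBC


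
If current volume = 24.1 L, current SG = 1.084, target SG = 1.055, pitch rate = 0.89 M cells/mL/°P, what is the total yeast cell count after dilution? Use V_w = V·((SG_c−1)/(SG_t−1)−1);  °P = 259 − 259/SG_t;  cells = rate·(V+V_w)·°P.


V_w = 24.1·((1.084−1)/(1.055−1)−1) = 12.7073
V_final = 24.1 + 12.7073 = 36.8073
°P = 259 − 259/1.055 = 13.5024
cells = 0.89·36.8073·13.5024

442.3170 billion cells


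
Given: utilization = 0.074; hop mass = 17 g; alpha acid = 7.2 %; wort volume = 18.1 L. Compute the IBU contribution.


IBU = (α/100)·mass·U·1000 / V
IBU = (7.2/100)·17·0.074·1000 / 18.1

5.0042 IBU


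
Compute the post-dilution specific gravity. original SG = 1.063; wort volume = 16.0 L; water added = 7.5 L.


SG_new = 1 + (SG_old − 1)·V_old/(V_old + V_water)
pts = (1.063 − 1)·1000·16.0/(16.0 + 7.5) = 42.8936
SG_new = 1 + 42.8936/1000

1.0429


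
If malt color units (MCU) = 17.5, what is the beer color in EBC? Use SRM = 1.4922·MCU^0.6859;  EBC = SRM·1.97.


SRM = 1.4922·17.5^0.6859 = 10.6274
EBC = 10.6274·1.97

20.9360 EBC


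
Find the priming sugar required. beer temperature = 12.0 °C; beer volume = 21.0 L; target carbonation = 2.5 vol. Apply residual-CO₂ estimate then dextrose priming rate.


residual = 14.695·(0.01821 + 0.09011·e^(−0.04·T));  sugar = (target − residual)·4.0·V
residual = 14.695·(0.01821 + 0.09011·e^(−0.04·12.0)) = 1.0870
sugar = (2.5 − 1.0870)·4.0·21.0

118.6947 g


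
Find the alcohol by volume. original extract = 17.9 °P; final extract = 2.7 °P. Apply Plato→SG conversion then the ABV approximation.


SG = 259/(259 − P);  ABV = (OG − FG)·131.25
OG = 259/(259 − 17.9) = 1.0742
FG = 259/(259 − 2.7) = 1.0105
ABV = (1.0742 − 1.0105)·131.25

8.3617 % ABV


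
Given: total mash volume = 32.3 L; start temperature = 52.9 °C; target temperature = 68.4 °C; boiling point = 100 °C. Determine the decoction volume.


V_dec = V_total·(T_target − T_start)/(T_boil − T_start)
V_dec = 32.3·(68.4 − 52.9)/(100 − 52.9)

10.6295 L


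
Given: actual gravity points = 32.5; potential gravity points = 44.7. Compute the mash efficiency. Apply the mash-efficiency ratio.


efficiency = actual / potential × 100
efficiency = 32.5 / 44.7 × 100

72.7069 %


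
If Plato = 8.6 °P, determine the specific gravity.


SG = 259/(259 − P)
SG = 259/(259 − 8.6)

1.0343


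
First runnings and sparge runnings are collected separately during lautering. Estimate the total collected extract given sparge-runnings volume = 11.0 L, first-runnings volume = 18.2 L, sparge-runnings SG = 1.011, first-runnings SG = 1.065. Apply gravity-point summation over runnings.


total = Σ (SG_i − 1)·1000·V_i
first = (1.065 − 1)·1000·18.2 = 1183.0000
sparge = (1.011 − 1)·1000·11.0 = 121.0000
total = 1183.0000 + 121.0000

1304.0000 gravity·L


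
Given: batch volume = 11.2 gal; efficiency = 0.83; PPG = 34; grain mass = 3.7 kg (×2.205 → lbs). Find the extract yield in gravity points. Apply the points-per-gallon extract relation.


points = lbs × PPG × eff / vol
lbs = 3.7 × 2.205 = 8.1585
points = 8.1585 × 34 × 0.83 / 11.2

20.5565 points


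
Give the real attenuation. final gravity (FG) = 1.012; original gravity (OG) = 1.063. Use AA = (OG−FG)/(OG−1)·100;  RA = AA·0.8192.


AA = (1.063 − 1.012)/(1.063 − 1)·100 = 80.9524
RA = 80.9524·0.8192

66.3162 %


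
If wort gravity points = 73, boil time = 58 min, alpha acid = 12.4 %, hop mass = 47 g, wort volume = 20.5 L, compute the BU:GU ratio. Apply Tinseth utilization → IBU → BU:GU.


U = 1.65·0.000125^(GP/1000)·(1−e^(−0.04t))/4.15;  IBU = (α/100)·m·U·1000/V;  BU:GU = IBU/GP
U = 1.65·0.000125^(73/1000)·(1−e^(−0.04·58))/4.15 = 0.1860
IBU = (12.4/100)·47·0.1860·1000/20.5 = 52.8872
BU:GU = 52.8872/73

0.7245


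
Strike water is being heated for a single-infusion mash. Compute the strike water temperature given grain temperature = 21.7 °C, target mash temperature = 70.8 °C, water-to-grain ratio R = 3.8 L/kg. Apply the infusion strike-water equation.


T_strike = (0.41/R)·(T_mash − T_grain) + T_mash
T_strike = (0.41/3.8)·(70.8 − 21.7) + 70.8

76.0976 °C


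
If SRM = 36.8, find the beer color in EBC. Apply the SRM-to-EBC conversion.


EBC = SRM · 1.97
EBC = 36.8 · 1.97

72.4960 EBC


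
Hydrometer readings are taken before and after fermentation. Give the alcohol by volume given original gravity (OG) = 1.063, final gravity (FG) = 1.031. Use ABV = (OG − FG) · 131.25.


ABV = (1.063 − 1.031) · 131.25

4.2000 % ABV


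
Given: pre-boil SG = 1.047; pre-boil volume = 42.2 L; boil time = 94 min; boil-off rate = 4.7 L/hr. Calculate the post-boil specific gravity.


V_post = V_pre − rate·(t/60);  SG_post = 1 + (SG_pre−1)·V_pre/V_post
V_post = 42.2 − 4.7·(94/60) = 34.8367
SG_post = 1 + (1.047 − 1)·42.2/34.8367

1.0569


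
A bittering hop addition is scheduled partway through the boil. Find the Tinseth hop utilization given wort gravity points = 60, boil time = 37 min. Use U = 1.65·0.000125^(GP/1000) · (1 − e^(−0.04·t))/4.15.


bigness = 1.65·0.000125^(60/1000) = 0.9623
boil_factor = (1 − e^(−0.04·37))/4.15 = 0.1861
U = 0.9623 · 0.1861

0.1791


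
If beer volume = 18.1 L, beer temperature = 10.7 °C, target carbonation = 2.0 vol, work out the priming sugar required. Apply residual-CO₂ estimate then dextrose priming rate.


residual = 14.695·(0.01821 + 0.09011·e^(−0.04·T));  sugar = (target − residual)·4.0·V
residual = 14.695·(0.01821 + 0.09011·e^(−0.04·10.7)) = 1.1307
sugar = (2.0 − 1.1307)·4.0·18.1

62.9371 g


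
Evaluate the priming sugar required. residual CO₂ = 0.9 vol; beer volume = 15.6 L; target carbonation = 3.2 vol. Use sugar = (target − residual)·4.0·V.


sugar = (3.2 − 0.9)·4.0·15.6

143.5200 g


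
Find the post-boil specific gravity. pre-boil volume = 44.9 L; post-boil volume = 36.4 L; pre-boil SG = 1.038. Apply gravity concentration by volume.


SG_post = 1 + (SG_pre − 1)·V_pre/V_post
pts_pre = (1.038 − 1)·1000 = 38.0000
pts_post = 38.0000·44.9/36.4 = 46.8736
SG_post = 1 + 46.8736/1000

1.0469


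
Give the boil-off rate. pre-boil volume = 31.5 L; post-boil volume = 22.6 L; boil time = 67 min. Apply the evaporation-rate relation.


rate = (V_pre − V_post) / (t_min/60)
rate = (31.5 − 22.6) / (67/60)

7.9701 L/hr


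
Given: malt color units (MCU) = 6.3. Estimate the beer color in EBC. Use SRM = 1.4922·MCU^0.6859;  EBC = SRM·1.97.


SRM = 1.4922·6.3^0.6859 = 5.2734
EBC = 5.2734·1.97

10.3887 EBC


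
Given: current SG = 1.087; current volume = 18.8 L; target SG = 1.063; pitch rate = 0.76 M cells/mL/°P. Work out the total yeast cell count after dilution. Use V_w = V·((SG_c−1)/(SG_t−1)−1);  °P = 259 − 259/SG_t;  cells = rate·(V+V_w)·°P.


V_w = 18.8·((1.087−1)/(1.063−1)−1) = 7.1619
V_final = 18.8 + 7.1619 = 25.9619
°P = 259 − 259/1.063 = 15.3500
cells = 0.76·25.9619·15.3500

302.8707 billion cells


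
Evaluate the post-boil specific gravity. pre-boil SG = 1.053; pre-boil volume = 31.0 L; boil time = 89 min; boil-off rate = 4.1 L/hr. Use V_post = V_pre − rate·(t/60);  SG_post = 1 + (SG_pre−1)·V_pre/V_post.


V_post = 31.0 − 4.1·(89/60) = 24.9183
SG_post = 1 + (1.053 − 1)·31.0/24.9183

1.0659


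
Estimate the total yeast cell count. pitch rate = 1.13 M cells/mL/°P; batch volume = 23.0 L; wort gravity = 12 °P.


cells (billions) = rate · V_L · °P
cells = 1.13 · 23.0 · 12

311.8800 billion cells


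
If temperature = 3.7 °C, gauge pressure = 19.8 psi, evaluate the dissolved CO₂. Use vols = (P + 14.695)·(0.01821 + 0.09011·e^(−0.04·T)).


vols = (19.8 + 14.695)·(0.01821 + 0.09011·e^(−0.04·3.7))

3.3089 volumes


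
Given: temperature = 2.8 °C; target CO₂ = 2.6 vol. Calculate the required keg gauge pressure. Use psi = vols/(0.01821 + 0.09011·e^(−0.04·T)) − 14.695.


psi = 2.6/(0.01821 + 0.09011·e^(−0.04·2.8)) − 14.695

11.6282 psi


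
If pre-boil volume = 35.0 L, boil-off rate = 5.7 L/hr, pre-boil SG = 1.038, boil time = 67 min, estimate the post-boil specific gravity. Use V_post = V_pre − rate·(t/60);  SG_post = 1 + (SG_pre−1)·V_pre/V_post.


V_post = 35.0 − 5.7·(67/60) = 28.6350
SG_post = 1 + (1.038 − 1)·35.0/28.6350

1.0464


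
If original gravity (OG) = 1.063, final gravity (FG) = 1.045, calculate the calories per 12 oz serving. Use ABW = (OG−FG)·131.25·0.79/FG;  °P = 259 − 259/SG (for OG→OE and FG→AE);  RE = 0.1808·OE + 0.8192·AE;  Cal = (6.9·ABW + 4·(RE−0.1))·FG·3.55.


ABW = (1.063 − 1.045)·131.25·0.79/1.045 = 1.7860
OE = 259 − 259/1.063 = 15.3500 °P
AE = 259 − 259/1.045 = 11.1531 °P
RE = 0.1808·15.3500 + 0.8192·11.1531 = 11.9119 °P
Cal = (6.9·1.7860 + 4·(11.9119−0.1))·1.045·3.55

220.9936 kcal


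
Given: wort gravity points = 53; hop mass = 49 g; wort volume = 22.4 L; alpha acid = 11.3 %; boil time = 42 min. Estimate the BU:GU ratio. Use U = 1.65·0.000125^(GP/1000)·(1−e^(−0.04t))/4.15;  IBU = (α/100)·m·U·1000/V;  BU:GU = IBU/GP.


U = 1.65·0.000125^(53/1000)·(1−e^(−0.04·42))/4.15 = 0.2009
IBU = (11.3/100)·49·0.2009·1000/22.4 = 49.6619
BU:GU = 49.6619/53

0.9370


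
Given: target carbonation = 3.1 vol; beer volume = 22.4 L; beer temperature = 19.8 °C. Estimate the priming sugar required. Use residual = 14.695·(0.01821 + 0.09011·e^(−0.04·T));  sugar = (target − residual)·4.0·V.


residual = 14.695·(0.01821 + 0.09011·e^(−0.04·19.8)) = 0.8674
sugar = (3.1 − 0.8674)·4.0·22.4

200.0444 g


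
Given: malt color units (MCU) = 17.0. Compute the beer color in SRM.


SRM = 1.4922 · MCU^0.6859
SRM = 1.4922 · 17.0^0.6859

10.4182 SRM


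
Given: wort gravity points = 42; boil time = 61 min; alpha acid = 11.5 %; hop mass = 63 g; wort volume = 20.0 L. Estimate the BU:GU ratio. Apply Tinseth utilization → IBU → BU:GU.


U = 1.65·0.000125^(GP/1000)·(1−e^(−0.04t))/4.15;  IBU = (α/100)·m·U·1000/V;  BU:GU = IBU/GP
U = 1.65·0.000125^(42/1000)·(1−e^(−0.04·61))/4.15 = 0.2488
IBU = (11.5/100)·63·0.2488·1000/20.0 = 90.1382
BU:GU = 90.1382/42

2.1461


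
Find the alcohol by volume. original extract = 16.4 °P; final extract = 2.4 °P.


SG = 259/(259 − P);  ABV = (OG − FG)·131.25
OG = 259/(259 − 16.4) = 1.0676
FG = 259/(259 − 2.4) = 1.0094
ABV = (1.0676 − 1.0094)·131.25

7.6450 % ABV


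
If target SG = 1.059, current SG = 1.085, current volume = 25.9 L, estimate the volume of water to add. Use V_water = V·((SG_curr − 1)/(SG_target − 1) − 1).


V_water = 25.9·((1.085 − 1)/(1.059 − 1) − 1)

11.4136 L


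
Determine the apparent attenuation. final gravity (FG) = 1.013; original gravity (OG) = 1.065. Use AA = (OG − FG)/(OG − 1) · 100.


AA = (1.065 − 1.013)/(1.065 − 1) · 100

80.0000 %


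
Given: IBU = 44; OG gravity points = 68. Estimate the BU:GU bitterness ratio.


BU:GU = IBU / OG_points
BU:GU = 44 / 68

0.6471


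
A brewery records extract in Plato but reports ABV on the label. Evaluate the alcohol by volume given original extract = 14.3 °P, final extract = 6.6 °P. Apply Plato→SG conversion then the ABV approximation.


SG = 259/(259 − P);  ABV = (OG − FG)·131.25
OG = 259/(259 − 14.3) = 1.0584
FG = 259/(259 − 6.6) = 1.0261
ABV = (1.0584 − 1.0261)·131.25

4.2381 % ABV


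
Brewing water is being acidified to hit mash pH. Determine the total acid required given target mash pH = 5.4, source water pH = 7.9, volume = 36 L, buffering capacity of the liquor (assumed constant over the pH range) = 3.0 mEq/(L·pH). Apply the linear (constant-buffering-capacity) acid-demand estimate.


acid = buffering capacity · (pH_source − pH_target) · V
acid = 3.0 · (7.9 − 5.4) · 36

270.0000 mEq


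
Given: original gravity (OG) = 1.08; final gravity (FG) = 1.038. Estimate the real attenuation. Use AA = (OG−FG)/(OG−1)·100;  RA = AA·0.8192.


AA = (1.08 − 1.038)/(1.08 − 1)·100 = 52.5000
RA = 52.5000·0.8192

43.0080 %


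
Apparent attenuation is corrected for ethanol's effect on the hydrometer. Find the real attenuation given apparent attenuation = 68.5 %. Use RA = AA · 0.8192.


RA = 68.5 · 0.8192

56.1152 %


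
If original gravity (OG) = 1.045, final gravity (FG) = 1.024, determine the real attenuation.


AA = (OG−FG)/(OG−1)·100;  RA = AA·0.8192
AA = (1.045 − 1.024)/(1.045 − 1)·100 = 46.6667
RA = 46.6667·0.8192

38.2293 %


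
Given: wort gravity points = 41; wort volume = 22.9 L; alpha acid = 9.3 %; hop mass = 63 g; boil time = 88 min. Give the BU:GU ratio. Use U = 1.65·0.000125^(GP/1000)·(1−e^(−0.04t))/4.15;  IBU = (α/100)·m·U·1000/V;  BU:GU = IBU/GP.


U = 1.65·0.000125^(41/1000)·(1−e^(−0.04·88))/4.15 = 0.2669
IBU = (9.3/100)·63·0.2669·1000/22.9 = 68.2886
BU:GU = 68.2886/41

1.6656


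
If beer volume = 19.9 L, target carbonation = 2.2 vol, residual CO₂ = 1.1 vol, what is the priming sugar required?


sugar = (target − residual)·4.0·V
sugar = (2.2 − 1.1)·4.0·19.9

87.5600 g


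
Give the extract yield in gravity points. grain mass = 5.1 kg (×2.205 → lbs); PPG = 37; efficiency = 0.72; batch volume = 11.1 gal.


points = lbs × PPG × eff / vol
lbs = 5.1 × 2.205 = 11.2455
points = 11.2455 × 37 × 0.72 / 11.1

26.9892 points


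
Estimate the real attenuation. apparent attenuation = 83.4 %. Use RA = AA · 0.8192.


RA = 83.4 · 0.8192

68.3213 %


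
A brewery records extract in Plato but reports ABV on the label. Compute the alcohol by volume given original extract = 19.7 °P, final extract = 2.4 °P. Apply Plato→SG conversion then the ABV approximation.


SG = 259/(259 − P);  ABV = (OG − FG)·131.25
OG = 259/(259 − 19.7) = 1.0823
FG = 259/(259 − 2.4) = 1.0094
ABV = (1.0823 − 1.0094)·131.25

9.5774 % ABV


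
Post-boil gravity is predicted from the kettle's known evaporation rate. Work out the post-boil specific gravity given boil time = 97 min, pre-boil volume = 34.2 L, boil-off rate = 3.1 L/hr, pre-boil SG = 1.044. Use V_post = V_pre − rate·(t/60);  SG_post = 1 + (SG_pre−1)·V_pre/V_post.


V_post = 34.2 − 3.1·(97/60) = 29.1883
SG_post = 1 + (1.044 − 1)·34.2/29.1883

1.0516


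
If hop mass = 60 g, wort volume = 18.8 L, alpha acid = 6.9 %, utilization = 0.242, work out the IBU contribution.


IBU = (α/100)·mass·U·1000 / V
IBU = (6.9/100)·60·0.242·1000 / 18.8

53.2915 IBU


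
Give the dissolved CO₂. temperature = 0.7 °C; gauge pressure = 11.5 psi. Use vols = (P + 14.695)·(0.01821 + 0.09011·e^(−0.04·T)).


vols = (11.5 + 14.695)·(0.01821 + 0.09011·e^(−0.04·0.7))

2.7723 volumes


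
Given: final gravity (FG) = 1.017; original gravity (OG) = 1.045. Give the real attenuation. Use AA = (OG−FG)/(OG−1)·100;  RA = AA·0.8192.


AA = (1.045 − 1.017)/(1.045 − 1)·100 = 62.2222
RA = 62.2222·0.8192

50.9724 %


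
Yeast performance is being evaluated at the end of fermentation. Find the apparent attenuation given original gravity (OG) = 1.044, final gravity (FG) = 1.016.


AA = (OG − FG)/(OG − 1) · 100
AA = (1.044 − 1.016)/(1.044 − 1) · 100

63.6364 %


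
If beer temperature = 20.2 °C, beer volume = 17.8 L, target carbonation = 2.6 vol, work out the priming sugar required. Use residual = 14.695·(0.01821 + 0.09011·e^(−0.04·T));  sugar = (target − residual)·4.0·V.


residual = 14.695·(0.01821 + 0.09011·e^(−0.04·20.2)) = 0.8578
sugar = (2.6 − 0.8578)·4.0·17.8

124.0417 g


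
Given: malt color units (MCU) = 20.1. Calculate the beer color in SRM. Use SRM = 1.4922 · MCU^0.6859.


SRM = 1.4922 · 20.1^0.6859

11.6866 SRM


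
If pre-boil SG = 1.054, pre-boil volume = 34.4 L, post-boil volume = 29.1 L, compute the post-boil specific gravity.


SG_post = 1 + (SG_pre − 1)·V_pre/V_post
pts_pre = (1.054 − 1)·1000 = 54.0000
pts_post = 54.0000·34.4/29.1 = 63.8351
SG_post = 1 + 63.8351/1000

1.0638


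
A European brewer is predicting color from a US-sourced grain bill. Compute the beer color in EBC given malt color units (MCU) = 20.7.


SRM = 1.4922·MCU^0.6859;  EBC = SRM·1.97
SRM = 1.4922·20.7^0.6859 = 11.9248
EBC = 11.9248·1.97

23.4919 EBC


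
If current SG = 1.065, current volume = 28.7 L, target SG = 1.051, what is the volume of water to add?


V_water = V·((SG_curr − 1)/(SG_target − 1) − 1)
V_water = 28.7·((1.065 − 1)/(1.051 − 1) − 1)

7.8784 L


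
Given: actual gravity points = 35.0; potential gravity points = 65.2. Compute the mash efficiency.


efficiency = actual / potential × 100
efficiency = 35.0 / 65.2 × 100

53.6810 %


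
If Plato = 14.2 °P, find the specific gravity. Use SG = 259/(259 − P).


SG = 259/(259 − 14.2)

1.0580


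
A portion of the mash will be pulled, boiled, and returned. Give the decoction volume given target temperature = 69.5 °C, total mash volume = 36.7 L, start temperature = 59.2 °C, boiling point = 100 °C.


V_dec = V_total·(T_target − T_start)/(T_boil − T_start)
V_dec = 36.7·(69.5 − 59.2)/(100 − 59.2)

9.2650 L


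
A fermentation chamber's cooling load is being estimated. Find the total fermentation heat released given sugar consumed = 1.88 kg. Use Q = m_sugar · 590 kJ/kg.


Q = 1.88 · 590

1109.2000 kJ


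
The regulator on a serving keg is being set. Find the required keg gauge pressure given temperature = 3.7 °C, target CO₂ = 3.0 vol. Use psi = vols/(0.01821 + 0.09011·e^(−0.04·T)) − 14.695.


psi = 3.0/(0.01821 + 0.09011·e^(−0.04·3.7)) − 14.695

16.5799 psi


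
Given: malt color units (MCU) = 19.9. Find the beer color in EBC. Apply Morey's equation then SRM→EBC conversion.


SRM = 1.4922·MCU^0.6859;  EBC = SRM·1.97
SRM = 1.4922·19.9^0.6859 = 11.6067
EBC = 11.6067·1.97

22.8653 EBC


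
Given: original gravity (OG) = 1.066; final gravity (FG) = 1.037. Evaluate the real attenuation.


AA = (OG−FG)/(OG−1)·100;  RA = AA·0.8192
AA = (1.066 − 1.037)/(1.066 − 1)·100 = 43.9394
RA = 43.9394·0.8192

35.9952 %


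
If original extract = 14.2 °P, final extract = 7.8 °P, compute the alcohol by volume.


SG = 259/(259 − P);  ABV = (OG − FG)·131.25
OG = 259/(259 − 14.2) = 1.0580
FG = 259/(259 − 7.8) = 1.0311
ABV = (1.0580 − 1.0311)·131.25

3.5379 % ABV


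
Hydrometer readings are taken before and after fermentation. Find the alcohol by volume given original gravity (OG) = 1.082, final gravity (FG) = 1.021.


ABV = (OG − FG) · 131.25
ABV = (1.082 − 1.021) · 131.25

8.0063 % ABV


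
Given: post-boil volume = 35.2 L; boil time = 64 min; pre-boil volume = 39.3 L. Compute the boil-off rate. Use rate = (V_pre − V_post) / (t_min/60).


rate = (39.3 − 35.2) / (64/60)

3.8437 L/hr


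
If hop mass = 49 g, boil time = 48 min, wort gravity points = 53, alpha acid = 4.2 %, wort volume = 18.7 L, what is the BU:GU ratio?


U = 1.65·0.000125^(GP/1000)·(1−e^(−0.04t))/4.15;  IBU = (α/100)·m·U·1000/V;  BU:GU = IBU/GP
U = 1.65·0.000125^(53/1000)·(1−e^(−0.04·48))/4.15 = 0.2107
IBU = (4.2/100)·49·0.2107·1000/18.7 = 23.1913
BU:GU = 23.1913/53

0.4376


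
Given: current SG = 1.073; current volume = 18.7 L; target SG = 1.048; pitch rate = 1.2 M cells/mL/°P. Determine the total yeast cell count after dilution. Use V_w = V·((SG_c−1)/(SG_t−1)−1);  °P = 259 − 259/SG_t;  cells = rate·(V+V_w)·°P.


V_w = 18.7·((1.073−1)/(1.048−1)−1) = 9.7396
V_final = 18.7 + 9.7396 = 28.4396
°P = 259 − 259/1.048 = 11.8626
cells = 1.2·28.4396·11.8626

404.8407 billion cells


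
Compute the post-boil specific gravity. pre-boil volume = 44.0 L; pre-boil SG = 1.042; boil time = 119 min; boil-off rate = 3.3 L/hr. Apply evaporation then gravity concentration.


V_post = V_pre − rate·(t/60);  SG_post = 1 + (SG_pre−1)·V_pre/V_post
V_post = 44.0 − 3.3·(119/60) = 37.4550
SG_post = 1 + (1.042 − 1)·44.0/37.4550

1.0493


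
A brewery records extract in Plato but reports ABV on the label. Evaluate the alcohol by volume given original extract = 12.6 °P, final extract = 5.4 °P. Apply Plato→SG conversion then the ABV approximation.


SG = 259/(259 − P);  ABV = (OG − FG)·131.25
OG = 259/(259 − 12.6) = 1.0511
FG = 259/(259 − 5.4) = 1.0213
ABV = (1.0511 − 1.0213)·131.25

3.9169 % ABV


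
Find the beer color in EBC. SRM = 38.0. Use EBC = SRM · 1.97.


EBC = 38.0 · 1.97

74.8600 EBC


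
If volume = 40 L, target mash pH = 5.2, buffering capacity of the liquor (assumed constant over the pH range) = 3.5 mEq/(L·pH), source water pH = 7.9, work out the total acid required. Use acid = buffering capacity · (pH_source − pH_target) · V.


acid = 3.5 · (7.9 − 5.2) · 40

378.0000 mEq


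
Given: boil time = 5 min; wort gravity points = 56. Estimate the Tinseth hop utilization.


U = 1.65·0.000125^(GP/1000) · (1 − e^(−0.04·t))/4.15
bigness = 1.65·0.000125^(56/1000) = 0.9975
boil_factor = (1 − e^(−0.04·5))/4.15 = 0.0437
U = 0.9975 · 0.0437

0.0436


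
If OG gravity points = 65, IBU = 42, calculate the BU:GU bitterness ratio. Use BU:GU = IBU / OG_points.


BU:GU = 42 / 65

0.6462


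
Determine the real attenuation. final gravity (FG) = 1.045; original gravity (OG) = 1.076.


AA = (OG−FG)/(OG−1)·100;  RA = AA·0.8192
AA = (1.076 − 1.045)/(1.076 − 1)·100 = 40.7895
RA = 40.7895·0.8192

33.4147 %


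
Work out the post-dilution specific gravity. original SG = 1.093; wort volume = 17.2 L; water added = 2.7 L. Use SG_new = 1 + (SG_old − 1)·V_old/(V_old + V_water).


pts = (1.093 − 1)·1000·17.2/(17.2 + 2.7) = 80.3819
SG_new = 1 + 80.3819/1000

1.0804


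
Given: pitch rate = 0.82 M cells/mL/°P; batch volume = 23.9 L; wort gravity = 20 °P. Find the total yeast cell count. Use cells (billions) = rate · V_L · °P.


cells = 0.82 · 23.9 · 20

391.9600 billion cells


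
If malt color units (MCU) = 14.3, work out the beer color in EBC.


SRM = 1.4922·MCU^0.6859;  EBC = SRM·1.97
SRM = 1.4922·14.3^0.6859 = 9.2528
EBC = 9.2528·1.97

18.2280 EBC


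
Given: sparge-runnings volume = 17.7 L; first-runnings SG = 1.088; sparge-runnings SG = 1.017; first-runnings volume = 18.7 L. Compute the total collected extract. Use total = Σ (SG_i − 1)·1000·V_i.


first = (1.088 − 1)·1000·18.7 = 1645.6000
sparge = (1.017 − 1)·1000·17.7 = 300.9000
total = 1645.6000 + 300.9000

1946.5000 gravity·L


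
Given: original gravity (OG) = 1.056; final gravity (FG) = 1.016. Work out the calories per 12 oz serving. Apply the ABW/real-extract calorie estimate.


ABW = (OG−FG)·131.25·0.79/FG;  °P = 259 − 259/SG (for OG→OE and FG→AE);  RE = 0.1808·OE + 0.8192·AE;  Cal = (6.9·ABW + 4·(RE−0.1))·FG·3.55
ABW = (1.056 − 1.016)·131.25·0.79/1.016 = 4.0822
OE = 259 − 259/1.056 = 13.7348 °P
AE = 259 − 259/1.016 = 4.0787 °P
RE = 0.1808·13.7348 + 0.8192·4.0787 = 5.8246 °P
Cal = (6.9·4.0822 + 4·(5.8246−0.1))·1.016·3.55

184.1825 kcal


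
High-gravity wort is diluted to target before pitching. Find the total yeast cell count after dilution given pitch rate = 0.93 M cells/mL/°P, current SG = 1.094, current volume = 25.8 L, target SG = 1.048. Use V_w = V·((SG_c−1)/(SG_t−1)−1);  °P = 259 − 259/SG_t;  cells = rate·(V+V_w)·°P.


V_w = 25.8·((1.094−1)/(1.048−1)−1) = 24.7250
V_final = 25.8 + 24.7250 = 50.5250
°P = 259 − 259/1.048 = 11.8626
cells = 0.93·50.5250·11.8626

557.4026 billion cells


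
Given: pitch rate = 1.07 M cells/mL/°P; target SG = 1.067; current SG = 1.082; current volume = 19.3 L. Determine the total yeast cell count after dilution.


V_w = V·((SG_c−1)/(SG_t−1)−1);  °P = 259 − 259/SG_t;  cells = rate·(V+V_w)·°P
V_w = 19.3·((1.082−1)/(1.067−1)−1) = 4.3209
V_final = 19.3 + 4.3209 = 23.6209
°P = 259 − 259/1.067 = 16.2634
cells = 1.07·23.6209·16.2634

411.0459 billion cells


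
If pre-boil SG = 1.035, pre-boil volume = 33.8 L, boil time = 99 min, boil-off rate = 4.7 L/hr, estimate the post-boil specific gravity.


V_post = V_pre − rate·(t/60);  SG_post = 1 + (SG_pre−1)·V_pre/V_post
V_post = 33.8 − 4.7·(99/60) = 26.0450
SG_post = 1 + (1.035 − 1)·33.8/26.0450

1.0454


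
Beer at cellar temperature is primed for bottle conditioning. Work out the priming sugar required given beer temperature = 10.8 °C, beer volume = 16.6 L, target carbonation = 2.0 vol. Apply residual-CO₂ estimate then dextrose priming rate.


residual = 14.695·(0.01821 + 0.09011·e^(−0.04·T));  sugar = (target − residual)·4.0·V
residual = 14.695·(0.01821 + 0.09011·e^(−0.04·10.8)) = 1.1273
sugar = (2.0 − 1.1273)·4.0·16.6

57.9501 g


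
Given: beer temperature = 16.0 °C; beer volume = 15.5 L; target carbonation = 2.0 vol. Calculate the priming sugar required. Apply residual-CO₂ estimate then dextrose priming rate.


residual = 14.695·(0.01821 + 0.09011·e^(−0.04·T));  sugar = (target − residual)·4.0·V
residual = 14.695·(0.01821 + 0.09011·e^(−0.04·16.0)) = 0.9658
sugar = (2.0 − 0.9658)·4.0·15.5

64.1192 g


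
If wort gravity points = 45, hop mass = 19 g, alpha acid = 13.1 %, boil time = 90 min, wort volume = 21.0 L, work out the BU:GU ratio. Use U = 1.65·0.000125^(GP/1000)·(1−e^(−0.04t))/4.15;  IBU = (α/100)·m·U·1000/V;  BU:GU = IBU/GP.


U = 1.65·0.000125^(45/1000)·(1−e^(−0.04·90))/4.15 = 0.2581
IBU = (13.1/100)·19·0.2581·1000/21.0 = 30.5894
BU:GU = 30.5894/45

0.6798


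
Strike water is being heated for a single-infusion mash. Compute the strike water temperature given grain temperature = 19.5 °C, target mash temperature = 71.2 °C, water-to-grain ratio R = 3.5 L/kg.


T_strike = (0.41/R)·(T_mash − T_grain) + T_mash
T_strike = (0.41/3.5)·(71.2 − 19.5) + 71.2

77.2563 °C


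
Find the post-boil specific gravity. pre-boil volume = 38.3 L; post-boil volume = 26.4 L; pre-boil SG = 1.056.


SG_post = 1 + (SG_pre − 1)·V_pre/V_post
pts_pre = (1.056 − 1)·1000 = 56.0000
pts_post = 56.0000·38.3/26.4 = 81.2424
SG_post = 1 + 81.2424/1000

1.0812


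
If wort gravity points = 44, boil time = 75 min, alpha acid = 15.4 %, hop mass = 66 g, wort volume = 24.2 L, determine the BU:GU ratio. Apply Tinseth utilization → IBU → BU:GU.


U = 1.65·0.000125^(GP/1000)·(1−e^(−0.04t))/4.15;  IBU = (α/100)·m·U·1000/V;  BU:GU = IBU/GP
U = 1.65·0.000125^(44/1000)·(1−e^(−0.04·75))/4.15 = 0.2544
IBU = (15.4/100)·66·0.2544·1000/24.2 = 106.8489
BU:GU = 106.8489/44

2.4284


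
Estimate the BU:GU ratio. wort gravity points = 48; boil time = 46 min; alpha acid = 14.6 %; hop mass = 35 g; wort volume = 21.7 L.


U = 1.65·0.000125^(GP/1000)·(1−e^(−0.04t))/4.15;  IBU = (α/100)·m·U·1000/V;  BU:GU = IBU/GP
U = 1.65·0.000125^(48/1000)·(1−e^(−0.04·46))/4.15 = 0.2173
IBU = (14.6/100)·35·0.2173·1000/21.7 = 51.1610
BU:GU = 51.1610/48

1.0659
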